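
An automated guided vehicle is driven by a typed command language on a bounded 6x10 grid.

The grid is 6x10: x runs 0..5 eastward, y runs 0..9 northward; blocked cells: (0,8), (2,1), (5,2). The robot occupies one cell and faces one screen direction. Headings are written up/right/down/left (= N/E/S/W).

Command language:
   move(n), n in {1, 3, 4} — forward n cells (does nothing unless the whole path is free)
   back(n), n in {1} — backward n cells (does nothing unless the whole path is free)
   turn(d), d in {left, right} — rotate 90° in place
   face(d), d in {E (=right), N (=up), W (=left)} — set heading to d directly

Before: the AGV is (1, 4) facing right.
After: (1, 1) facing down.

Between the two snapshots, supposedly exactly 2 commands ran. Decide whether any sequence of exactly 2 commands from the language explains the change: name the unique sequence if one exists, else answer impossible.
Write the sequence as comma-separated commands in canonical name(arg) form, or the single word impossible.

key: cell and facing (now S) both changed — the 2 commands mix motion and turning
begin: (1, 4) facing right
step 1 (turn(right)): (1, 4) facing down
step 2 (move(3)): (1, 1) facing down
no other 2-command option fits: unique.

turn(right), move(3)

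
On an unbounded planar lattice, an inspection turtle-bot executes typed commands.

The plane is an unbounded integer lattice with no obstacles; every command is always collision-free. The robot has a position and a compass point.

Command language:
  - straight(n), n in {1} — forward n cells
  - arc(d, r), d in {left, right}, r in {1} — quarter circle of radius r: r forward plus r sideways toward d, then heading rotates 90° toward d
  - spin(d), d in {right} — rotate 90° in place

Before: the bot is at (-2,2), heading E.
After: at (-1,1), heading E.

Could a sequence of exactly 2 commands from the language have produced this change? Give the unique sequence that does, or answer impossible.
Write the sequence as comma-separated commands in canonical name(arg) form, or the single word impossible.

key: still facing E at the end — net rotation zero over 2 steps
t0: at (-2,2), heading E
1. spin(right) → at (-2,2), heading S
2. arc(left, 1) → at (-1,1), heading E
uniquely the one of 16 2-step routes that fits.

spin(right), arc(left, 1)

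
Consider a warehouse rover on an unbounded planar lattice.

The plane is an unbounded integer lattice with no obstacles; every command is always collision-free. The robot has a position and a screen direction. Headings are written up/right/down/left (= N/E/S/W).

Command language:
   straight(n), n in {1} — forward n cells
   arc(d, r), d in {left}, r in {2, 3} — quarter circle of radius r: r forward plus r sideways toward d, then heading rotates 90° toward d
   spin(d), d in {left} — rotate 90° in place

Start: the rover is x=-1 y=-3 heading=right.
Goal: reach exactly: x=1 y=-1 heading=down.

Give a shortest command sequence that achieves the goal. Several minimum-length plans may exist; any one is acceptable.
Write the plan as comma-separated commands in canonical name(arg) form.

start: x=-1 y=-3 heading=right
t=1 arc(left, 2) ⇒ x=1 y=-1 heading=up
t=2 spin(left) ⇒ x=1 y=-1 heading=left
t=3 spin(left) ⇒ x=1 y=-1 heading=down
nothing shorter than 3 reaches the goal.

arc(left, 2), spin(left), spin(left)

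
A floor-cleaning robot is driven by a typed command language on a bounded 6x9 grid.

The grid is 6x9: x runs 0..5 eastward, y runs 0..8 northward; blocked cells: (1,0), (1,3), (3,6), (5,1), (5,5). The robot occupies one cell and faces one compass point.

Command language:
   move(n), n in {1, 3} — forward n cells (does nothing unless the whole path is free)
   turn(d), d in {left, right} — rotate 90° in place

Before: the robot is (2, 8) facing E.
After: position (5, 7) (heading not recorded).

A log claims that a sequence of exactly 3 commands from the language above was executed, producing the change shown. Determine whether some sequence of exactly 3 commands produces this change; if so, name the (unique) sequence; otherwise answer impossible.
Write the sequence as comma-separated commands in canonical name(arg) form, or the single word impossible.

move(3), turn(right), move(1)

key: running move(1) before move(3) would end elsewhere — order is forced
start: (2, 8) facing E
1. move(3) → (5, 8) facing E
2. turn(right) → (5, 8) facing S
3. move(1) → (5, 7) facing S
no rival 3-sequence matches.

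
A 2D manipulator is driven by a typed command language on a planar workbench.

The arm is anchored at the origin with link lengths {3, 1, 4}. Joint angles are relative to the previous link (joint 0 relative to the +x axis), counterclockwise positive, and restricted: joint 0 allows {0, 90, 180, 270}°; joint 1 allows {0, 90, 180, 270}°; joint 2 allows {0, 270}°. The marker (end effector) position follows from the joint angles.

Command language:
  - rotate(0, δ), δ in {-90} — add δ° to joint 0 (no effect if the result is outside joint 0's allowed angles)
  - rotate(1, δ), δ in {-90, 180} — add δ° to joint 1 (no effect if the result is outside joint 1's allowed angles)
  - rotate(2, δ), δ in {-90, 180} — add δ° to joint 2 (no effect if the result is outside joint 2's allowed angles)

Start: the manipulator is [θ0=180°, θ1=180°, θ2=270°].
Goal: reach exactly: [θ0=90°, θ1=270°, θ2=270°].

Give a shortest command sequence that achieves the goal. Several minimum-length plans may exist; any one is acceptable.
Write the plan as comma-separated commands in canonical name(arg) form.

rotate(0, -90), rotate(1, 180), rotate(1, -90)

begin: [θ0=180°, θ1=180°, θ2=270°]
step 1 (rotate(0, -90)): [θ0=90°, θ1=180°, θ2=270°]
step 2 (rotate(1, 180)): [θ0=90°, θ1=0°, θ2=270°]
step 3 (rotate(1, -90)): [θ0=90°, θ1=270°, θ2=270°]
nothing shorter than 3 reaches the goal.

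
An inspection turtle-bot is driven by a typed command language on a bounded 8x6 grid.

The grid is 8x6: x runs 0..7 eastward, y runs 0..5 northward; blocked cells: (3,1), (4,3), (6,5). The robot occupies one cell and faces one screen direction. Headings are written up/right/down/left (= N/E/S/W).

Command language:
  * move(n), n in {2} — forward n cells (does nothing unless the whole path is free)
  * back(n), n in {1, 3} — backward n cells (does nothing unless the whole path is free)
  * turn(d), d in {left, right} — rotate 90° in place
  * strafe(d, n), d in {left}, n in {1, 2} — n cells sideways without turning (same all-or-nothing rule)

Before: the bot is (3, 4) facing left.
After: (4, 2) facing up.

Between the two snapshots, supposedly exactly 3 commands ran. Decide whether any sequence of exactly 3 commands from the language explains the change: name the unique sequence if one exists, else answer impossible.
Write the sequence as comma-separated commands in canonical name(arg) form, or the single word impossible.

strafe(left, 2), back(1), turn(right)

key: position moved to (4,2) AND the heading swung to N — translation plus rotation needed
start: (3, 4) facing left
[1] after strafe(left, 2): (3, 2) facing left
[2] after back(1): (4, 2) facing left
[3] after turn(right): (4, 2) facing up
no other 3-command option fits: unique.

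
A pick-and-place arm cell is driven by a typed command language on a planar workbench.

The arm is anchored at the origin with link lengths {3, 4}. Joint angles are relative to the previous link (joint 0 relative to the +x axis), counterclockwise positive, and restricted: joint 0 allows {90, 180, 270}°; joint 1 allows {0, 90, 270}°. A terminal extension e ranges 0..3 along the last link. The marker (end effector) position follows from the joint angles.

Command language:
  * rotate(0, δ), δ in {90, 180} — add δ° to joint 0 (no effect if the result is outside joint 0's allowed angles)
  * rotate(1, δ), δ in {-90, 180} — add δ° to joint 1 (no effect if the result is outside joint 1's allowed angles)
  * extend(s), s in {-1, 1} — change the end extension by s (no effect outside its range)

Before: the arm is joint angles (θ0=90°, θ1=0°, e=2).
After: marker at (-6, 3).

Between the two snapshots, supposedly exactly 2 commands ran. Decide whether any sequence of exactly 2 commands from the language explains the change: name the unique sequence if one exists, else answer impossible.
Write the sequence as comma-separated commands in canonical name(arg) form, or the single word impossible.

rotate(1, -90), rotate(1, 180)

key: running rotate(1, 180) before rotate(1, -90) would end elsewhere — order is forced
initial: joint angles (θ0=90°, θ1=0°, e=2)
1. rotate(1, -90) → joint angles (θ0=90°, θ1=270°, e=2)
2. rotate(1, 180) → joint angles (θ0=90°, θ1=90°, e=2)
all 36 alternatives checked — unique.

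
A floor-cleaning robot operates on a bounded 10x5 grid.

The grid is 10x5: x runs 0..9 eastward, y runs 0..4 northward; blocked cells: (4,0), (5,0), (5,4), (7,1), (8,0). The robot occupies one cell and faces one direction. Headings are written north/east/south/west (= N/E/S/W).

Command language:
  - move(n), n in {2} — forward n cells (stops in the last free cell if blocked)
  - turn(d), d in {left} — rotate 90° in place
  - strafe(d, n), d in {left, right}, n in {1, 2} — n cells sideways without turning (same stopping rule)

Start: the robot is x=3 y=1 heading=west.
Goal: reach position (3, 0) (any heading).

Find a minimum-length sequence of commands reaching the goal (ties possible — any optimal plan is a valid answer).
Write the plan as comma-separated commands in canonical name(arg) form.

strafe(left, 2)

begin: x=3 y=1 heading=west
t=1 strafe(left, 2) ⇒ x=3 y=0 heading=west
shorter routes all fall short; 1 is best.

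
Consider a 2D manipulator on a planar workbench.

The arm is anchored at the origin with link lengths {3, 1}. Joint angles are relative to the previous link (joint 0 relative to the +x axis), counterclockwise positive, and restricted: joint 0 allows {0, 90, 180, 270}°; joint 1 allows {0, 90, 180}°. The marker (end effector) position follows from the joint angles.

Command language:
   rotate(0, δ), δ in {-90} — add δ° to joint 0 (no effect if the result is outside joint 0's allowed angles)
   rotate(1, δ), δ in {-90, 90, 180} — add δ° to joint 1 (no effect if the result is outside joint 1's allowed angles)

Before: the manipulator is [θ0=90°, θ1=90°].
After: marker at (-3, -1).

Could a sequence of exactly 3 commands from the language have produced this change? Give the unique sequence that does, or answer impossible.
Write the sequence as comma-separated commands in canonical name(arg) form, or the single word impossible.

start: [θ0=90°, θ1=90°]
t=1 rotate(0, -90) ⇒ [θ0=0°, θ1=90°]
t=2 rotate(0, -90) ⇒ [θ0=270°, θ1=90°]
t=3 rotate(0, -90) ⇒ [θ0=180°, θ1=90°]
all 64 alternatives checked — unique.

rotate(0, -90), rotate(0, -90), rotate(0, -90)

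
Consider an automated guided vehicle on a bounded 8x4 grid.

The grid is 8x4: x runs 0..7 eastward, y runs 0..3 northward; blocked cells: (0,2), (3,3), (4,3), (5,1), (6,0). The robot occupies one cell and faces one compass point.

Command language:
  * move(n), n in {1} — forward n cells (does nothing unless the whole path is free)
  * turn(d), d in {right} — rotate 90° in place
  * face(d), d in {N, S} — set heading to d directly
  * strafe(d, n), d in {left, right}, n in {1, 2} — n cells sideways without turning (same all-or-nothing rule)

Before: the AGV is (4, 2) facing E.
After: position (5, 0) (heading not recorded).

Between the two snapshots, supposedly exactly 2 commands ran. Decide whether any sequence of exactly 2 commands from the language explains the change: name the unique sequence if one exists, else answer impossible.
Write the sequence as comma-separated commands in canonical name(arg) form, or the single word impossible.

strafe(right, 2), move(1)

key: running move(1) before strafe(right, 2) would end elsewhere — order is forced
t0: (4, 2) facing E
[1] after strafe(right, 2): (4, 0) facing E
[2] after move(1): (5, 0) facing E
all 64 alternatives checked — unique.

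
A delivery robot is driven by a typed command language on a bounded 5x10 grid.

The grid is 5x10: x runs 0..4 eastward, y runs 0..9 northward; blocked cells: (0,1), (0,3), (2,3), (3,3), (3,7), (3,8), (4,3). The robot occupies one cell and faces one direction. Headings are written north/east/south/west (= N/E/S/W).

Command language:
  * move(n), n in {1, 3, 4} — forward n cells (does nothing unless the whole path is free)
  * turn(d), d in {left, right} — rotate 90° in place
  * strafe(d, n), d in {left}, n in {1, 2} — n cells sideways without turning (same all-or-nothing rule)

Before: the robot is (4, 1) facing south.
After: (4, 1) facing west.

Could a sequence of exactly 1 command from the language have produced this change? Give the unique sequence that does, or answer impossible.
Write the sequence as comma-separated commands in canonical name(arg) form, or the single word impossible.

key: (4,1) unchanged — the single command moves nothing
from: (4, 1) facing south
[1] after turn(right): (4, 1) facing west
all 7 alternatives checked — unique.

turn(right)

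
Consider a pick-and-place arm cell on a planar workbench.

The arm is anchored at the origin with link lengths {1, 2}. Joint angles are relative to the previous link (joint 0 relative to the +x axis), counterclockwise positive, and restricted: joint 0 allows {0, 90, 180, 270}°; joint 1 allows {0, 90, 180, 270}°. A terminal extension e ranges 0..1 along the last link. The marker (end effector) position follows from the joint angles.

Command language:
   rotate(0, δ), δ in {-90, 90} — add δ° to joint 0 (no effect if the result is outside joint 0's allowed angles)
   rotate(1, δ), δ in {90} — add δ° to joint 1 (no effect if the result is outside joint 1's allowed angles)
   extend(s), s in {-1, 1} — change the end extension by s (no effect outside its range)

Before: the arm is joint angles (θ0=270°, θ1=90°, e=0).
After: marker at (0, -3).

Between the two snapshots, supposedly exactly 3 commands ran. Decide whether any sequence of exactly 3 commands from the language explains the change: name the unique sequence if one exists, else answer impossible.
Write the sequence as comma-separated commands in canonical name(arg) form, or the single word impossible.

begin: joint angles (θ0=270°, θ1=90°, e=0)
[1] after rotate(1, 90): joint angles (θ0=270°, θ1=180°, e=0)
[2] after rotate(1, 90): joint angles (θ0=270°, θ1=270°, e=0)
[3] after rotate(1, 90): joint angles (θ0=270°, θ1=0°, e=0)
all 125 alternatives checked — unique.

rotate(1, 90), rotate(1, 90), rotate(1, 90)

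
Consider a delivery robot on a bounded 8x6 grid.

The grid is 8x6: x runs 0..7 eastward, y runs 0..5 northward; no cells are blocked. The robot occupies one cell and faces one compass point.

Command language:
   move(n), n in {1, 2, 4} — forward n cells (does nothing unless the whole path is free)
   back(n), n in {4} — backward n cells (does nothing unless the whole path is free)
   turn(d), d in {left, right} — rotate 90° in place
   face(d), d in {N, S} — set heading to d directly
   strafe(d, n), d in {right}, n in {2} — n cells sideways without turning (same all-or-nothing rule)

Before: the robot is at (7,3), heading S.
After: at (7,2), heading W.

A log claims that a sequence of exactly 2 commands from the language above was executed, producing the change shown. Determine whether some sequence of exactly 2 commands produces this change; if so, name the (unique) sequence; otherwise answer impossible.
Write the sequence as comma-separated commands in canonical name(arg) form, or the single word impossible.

move(1), turn(right)

key: running turn(right) before move(1) would end elsewhere — order is forced
t0: at (7,3), heading S
t=1 move(1) ⇒ at (7,2), heading S
t=2 turn(right) ⇒ at (7,2), heading W
no other 2-command option fits: unique.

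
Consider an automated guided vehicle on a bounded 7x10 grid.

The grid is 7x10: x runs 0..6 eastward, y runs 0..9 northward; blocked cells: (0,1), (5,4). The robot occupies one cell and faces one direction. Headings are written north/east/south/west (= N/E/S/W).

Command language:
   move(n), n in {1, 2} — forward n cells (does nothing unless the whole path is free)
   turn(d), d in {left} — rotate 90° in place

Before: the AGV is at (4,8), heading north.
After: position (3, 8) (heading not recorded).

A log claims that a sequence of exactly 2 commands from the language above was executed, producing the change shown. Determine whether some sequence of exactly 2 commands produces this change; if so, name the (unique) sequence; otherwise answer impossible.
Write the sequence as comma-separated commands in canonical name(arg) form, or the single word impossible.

turn(left), move(1)

key: running move(1) before turn(left) would end elsewhere — order is forced
start: at (4,8), heading north
t=1 turn(left) ⇒ at (4,8), heading west
t=2 move(1) ⇒ at (3,8), heading west
uniquely the one of 9 2-step routes that fits.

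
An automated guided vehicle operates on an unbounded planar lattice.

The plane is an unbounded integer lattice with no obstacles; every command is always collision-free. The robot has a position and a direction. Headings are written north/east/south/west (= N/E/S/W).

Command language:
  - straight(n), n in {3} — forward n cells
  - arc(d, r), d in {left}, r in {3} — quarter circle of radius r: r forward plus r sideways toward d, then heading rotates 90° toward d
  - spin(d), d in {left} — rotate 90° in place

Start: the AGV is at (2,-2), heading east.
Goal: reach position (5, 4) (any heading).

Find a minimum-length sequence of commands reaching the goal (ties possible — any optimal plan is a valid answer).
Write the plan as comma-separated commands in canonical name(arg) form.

arc(left, 3), straight(3)

initial: at (2,-2), heading east
[1] after arc(left, 3): at (5,1), heading north
[2] after straight(3): at (5,4), heading north
shorter routes all fall short; 2 is best.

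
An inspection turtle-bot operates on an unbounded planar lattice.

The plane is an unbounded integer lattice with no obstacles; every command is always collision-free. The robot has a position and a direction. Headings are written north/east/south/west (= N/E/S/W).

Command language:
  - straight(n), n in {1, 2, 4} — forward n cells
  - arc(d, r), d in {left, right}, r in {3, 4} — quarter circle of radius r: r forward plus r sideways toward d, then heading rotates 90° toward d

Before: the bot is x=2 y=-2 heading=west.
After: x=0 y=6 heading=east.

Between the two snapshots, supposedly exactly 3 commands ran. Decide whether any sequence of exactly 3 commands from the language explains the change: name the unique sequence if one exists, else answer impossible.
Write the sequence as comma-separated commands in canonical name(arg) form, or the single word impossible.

key: order matters: swapping straight(2) and arc(right, 4) lands elsewhere
initial: x=2 y=-2 heading=west
t=1 straight(2) ⇒ x=0 y=-2 heading=west
t=2 arc(right, 4) ⇒ x=-4 y=2 heading=north
t=3 arc(right, 4) ⇒ x=0 y=6 heading=east
no other 3-command option fits: unique.

straight(2), arc(right, 4), arc(right, 4)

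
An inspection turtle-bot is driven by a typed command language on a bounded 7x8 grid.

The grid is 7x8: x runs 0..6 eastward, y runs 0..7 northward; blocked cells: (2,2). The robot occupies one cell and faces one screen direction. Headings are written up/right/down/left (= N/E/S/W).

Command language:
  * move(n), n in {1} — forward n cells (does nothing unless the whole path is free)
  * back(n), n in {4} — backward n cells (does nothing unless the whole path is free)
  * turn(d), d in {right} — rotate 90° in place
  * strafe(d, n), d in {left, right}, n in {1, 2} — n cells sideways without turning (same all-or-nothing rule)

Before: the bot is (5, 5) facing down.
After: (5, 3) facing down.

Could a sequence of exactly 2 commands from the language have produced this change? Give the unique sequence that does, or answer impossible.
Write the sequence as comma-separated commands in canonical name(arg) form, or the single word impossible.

key: still facing S at the end — nothing in the sequence rotates
initial: (5, 5) facing down
step 1 (move(1)): (5, 4) facing down
step 2 (move(1)): (5, 3) facing down
all 49 alternatives checked — unique.

move(1), move(1)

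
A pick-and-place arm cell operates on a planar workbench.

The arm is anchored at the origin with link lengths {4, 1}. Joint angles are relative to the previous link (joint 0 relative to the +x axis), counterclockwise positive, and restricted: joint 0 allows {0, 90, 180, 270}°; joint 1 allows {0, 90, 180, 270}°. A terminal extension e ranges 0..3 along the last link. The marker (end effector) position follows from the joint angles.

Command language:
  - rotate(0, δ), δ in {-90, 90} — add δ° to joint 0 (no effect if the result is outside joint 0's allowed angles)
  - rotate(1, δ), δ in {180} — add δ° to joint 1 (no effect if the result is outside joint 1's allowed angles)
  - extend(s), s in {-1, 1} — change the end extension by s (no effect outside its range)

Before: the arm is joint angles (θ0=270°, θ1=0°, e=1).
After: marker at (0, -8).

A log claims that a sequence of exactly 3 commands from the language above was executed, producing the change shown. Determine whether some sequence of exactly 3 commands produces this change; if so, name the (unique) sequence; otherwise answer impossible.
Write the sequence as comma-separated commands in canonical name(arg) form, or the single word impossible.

from: joint angles (θ0=270°, θ1=0°, e=1)
step 1 (extend(1)): joint angles (θ0=270°, θ1=0°, e=2)
step 2 (extend(1)): joint angles (θ0=270°, θ1=0°, e=3)
step 3 (extend(1)): joint angles (θ0=270°, θ1=0°, e=3)
uniquely the one of 125 3-step routes that fits.

extend(1), extend(1), extend(1)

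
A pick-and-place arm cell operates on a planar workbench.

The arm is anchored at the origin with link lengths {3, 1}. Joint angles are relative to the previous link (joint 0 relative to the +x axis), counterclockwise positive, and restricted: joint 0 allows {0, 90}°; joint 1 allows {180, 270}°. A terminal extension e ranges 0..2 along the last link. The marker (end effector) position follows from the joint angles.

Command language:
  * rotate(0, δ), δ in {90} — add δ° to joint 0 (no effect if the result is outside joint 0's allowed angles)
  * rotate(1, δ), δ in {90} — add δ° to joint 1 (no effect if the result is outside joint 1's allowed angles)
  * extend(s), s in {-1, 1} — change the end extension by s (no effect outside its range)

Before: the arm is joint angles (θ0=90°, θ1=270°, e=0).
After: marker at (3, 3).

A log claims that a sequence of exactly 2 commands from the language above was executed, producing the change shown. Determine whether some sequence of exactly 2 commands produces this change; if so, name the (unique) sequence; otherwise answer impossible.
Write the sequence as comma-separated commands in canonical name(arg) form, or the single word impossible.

t0: joint angles (θ0=90°, θ1=270°, e=0)
step 1 (extend(1)): joint angles (θ0=90°, θ1=270°, e=1)
step 2 (extend(1)): joint angles (θ0=90°, θ1=270°, e=2)
no rival 2-sequence matches.

extend(1), extend(1)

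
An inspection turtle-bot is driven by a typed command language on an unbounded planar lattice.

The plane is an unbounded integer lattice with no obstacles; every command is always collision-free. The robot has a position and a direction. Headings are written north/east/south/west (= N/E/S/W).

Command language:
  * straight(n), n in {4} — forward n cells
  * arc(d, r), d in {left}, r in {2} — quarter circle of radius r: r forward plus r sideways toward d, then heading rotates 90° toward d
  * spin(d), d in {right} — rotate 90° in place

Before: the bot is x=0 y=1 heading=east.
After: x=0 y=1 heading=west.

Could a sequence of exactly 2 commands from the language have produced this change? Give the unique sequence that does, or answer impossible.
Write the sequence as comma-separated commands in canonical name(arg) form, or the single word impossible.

key: parked at (0,1) the whole time — nothing moves the robot
initial: x=0 y=1 heading=east
t=1 spin(right) ⇒ x=0 y=1 heading=south
t=2 spin(right) ⇒ x=0 y=1 heading=west
all 9 alternatives checked — unique.

spin(right), spin(right)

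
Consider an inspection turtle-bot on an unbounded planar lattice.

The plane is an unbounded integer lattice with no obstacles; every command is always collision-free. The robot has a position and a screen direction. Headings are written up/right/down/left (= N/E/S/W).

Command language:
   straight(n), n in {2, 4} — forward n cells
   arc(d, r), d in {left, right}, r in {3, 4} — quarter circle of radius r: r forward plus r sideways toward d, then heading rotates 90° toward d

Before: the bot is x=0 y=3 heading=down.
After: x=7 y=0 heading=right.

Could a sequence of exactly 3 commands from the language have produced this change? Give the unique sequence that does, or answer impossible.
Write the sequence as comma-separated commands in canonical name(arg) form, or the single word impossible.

arc(left, 3), straight(2), straight(2)

key: cell and facing (now E) both changed — the 3 commands mix motion and turning
begin: x=0 y=3 heading=down
t=1 arc(left, 3) ⇒ x=3 y=0 heading=right
t=2 straight(2) ⇒ x=5 y=0 heading=right
t=3 straight(2) ⇒ x=7 y=0 heading=right
all 216 alternatives checked — unique.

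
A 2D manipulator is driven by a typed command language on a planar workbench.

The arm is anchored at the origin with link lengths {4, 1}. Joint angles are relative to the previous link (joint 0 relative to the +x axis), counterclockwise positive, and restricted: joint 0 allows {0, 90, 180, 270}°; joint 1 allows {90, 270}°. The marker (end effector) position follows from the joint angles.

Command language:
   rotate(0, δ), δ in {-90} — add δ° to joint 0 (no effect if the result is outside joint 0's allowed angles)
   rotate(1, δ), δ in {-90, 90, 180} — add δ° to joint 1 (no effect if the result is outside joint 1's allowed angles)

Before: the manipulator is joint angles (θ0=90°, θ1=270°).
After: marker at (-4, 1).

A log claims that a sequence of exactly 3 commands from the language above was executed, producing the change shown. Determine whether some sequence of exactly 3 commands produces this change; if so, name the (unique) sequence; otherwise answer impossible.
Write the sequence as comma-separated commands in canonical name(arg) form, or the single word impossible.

rotate(0, -90), rotate(0, -90), rotate(0, -90)

t0: joint angles (θ0=90°, θ1=270°)
1. rotate(0, -90) → joint angles (θ0=0°, θ1=270°)
2. rotate(0, -90) → joint angles (θ0=270°, θ1=270°)
3. rotate(0, -90) → joint angles (θ0=180°, θ1=270°)
all 64 alternatives checked — unique.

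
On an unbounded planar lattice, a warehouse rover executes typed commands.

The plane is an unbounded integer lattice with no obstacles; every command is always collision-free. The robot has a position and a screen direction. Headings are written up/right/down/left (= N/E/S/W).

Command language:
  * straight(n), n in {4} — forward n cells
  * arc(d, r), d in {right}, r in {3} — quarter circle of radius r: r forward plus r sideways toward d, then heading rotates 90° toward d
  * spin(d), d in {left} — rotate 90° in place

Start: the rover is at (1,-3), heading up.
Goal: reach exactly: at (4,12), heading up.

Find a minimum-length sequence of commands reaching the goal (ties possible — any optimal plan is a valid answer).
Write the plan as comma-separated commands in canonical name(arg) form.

start: at (1,-3), heading up
step 1 (straight(4)): at (1,1), heading up
step 2 (straight(4)): at (1,5), heading up
step 3 (straight(4)): at (1,9), heading up
step 4 (arc(right, 3)): at (4,12), heading right
step 5 (spin(left)): at (4,12), heading up
shorter routes all fall short; 5 is best.

straight(4), straight(4), straight(4), arc(right, 3), spin(left)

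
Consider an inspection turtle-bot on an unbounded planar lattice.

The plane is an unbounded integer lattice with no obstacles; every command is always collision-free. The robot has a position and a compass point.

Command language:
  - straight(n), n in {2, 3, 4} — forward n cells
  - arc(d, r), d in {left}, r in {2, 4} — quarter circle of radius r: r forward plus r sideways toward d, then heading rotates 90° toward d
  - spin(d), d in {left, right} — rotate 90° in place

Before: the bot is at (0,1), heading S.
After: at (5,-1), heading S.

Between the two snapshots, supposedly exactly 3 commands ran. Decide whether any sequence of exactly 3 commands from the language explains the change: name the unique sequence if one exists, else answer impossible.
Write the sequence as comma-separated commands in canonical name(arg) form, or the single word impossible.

arc(left, 2), straight(3), spin(right)

key: still facing S at the end — net rotation zero over 3 steps
start: at (0,1), heading S
step 1 (arc(left, 2)): at (2,-1), heading E
step 2 (straight(3)): at (5,-1), heading E
step 3 (spin(right)): at (5,-1), heading S
uniquely the one of 343 3-step routes that fits.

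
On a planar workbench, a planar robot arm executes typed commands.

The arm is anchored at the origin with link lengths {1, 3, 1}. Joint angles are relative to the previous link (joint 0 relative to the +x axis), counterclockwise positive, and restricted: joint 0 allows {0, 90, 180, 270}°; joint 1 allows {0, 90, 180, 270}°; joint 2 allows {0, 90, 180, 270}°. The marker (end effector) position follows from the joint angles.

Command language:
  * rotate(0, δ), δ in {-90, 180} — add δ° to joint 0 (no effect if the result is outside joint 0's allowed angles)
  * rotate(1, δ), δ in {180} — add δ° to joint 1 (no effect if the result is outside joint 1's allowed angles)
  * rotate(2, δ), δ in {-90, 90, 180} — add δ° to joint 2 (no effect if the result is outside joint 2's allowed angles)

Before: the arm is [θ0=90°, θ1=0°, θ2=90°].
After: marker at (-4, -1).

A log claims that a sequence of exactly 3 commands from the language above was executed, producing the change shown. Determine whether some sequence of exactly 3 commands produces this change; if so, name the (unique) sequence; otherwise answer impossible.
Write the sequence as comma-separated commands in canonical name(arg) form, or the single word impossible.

start: [θ0=90°, θ1=0°, θ2=90°]
[1] after rotate(0, -90): [θ0=0°, θ1=0°, θ2=90°]
[2] after rotate(0, -90): [θ0=270°, θ1=0°, θ2=90°]
[3] after rotate(0, -90): [θ0=180°, θ1=0°, θ2=90°]
uniquely the one of 216 3-step routes that fits.

rotate(0, -90), rotate(0, -90), rotate(0, -90)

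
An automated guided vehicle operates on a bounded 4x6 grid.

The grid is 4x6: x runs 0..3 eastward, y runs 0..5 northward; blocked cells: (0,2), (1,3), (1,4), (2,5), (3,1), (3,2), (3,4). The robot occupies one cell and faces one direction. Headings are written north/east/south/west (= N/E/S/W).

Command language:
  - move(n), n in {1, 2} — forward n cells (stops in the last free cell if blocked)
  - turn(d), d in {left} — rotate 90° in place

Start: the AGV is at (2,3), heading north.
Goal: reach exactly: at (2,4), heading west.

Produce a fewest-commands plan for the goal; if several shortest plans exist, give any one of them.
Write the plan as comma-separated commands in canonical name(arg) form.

move(1), turn(left)

initial: at (2,3), heading north
1. move(1) → at (2,4), heading north
2. turn(left) → at (2,4), heading west
minimal: 2 command(s), checked below 2.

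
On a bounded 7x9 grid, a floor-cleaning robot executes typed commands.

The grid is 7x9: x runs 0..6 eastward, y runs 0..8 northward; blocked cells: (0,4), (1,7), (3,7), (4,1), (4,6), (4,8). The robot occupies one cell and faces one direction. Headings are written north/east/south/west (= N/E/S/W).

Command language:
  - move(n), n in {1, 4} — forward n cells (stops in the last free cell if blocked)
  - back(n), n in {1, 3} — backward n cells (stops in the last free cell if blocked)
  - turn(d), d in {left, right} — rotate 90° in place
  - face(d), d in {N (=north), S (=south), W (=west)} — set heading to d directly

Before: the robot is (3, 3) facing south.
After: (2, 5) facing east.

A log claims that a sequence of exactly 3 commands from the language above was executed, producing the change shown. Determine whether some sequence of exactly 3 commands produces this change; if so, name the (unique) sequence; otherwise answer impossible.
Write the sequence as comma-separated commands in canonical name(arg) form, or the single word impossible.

impossible

checked all 3-command options: none fits.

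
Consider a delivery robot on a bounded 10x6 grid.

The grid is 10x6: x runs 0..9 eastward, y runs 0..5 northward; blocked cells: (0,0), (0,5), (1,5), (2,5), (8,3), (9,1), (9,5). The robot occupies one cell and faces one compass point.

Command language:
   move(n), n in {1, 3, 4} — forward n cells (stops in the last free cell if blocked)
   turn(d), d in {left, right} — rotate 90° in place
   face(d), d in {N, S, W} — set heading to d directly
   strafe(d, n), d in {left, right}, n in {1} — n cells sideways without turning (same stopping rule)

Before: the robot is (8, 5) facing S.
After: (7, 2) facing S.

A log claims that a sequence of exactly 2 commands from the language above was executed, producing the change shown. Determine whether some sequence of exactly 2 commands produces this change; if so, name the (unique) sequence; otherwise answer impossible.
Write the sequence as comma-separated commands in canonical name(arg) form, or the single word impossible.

strafe(right, 1), move(3)

key: heading stays S — no command in the sequence turns
begin: (8, 5) facing S
[1] after strafe(right, 1): (7, 5) facing S
[2] after move(3): (7, 2) facing S
no rival 2-sequence matches.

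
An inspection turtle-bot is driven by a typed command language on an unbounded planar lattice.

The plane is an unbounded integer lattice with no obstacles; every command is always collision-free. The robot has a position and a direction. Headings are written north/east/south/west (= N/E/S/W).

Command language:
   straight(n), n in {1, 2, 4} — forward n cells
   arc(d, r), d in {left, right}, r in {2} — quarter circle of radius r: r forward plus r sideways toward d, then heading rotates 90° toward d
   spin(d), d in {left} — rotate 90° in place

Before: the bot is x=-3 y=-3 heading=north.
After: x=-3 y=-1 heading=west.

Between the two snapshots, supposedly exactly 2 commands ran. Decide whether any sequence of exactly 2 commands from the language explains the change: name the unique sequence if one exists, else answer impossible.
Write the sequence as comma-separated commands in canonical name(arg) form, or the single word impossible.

key: order matters: swapping straight(2) and spin(left) lands elsewhere
from: x=-3 y=-3 heading=north
1. straight(2) → x=-3 y=-1 heading=north
2. spin(left) → x=-3 y=-1 heading=west
uniquely the one of 36 2-step routes that fits.

straight(2), spin(left)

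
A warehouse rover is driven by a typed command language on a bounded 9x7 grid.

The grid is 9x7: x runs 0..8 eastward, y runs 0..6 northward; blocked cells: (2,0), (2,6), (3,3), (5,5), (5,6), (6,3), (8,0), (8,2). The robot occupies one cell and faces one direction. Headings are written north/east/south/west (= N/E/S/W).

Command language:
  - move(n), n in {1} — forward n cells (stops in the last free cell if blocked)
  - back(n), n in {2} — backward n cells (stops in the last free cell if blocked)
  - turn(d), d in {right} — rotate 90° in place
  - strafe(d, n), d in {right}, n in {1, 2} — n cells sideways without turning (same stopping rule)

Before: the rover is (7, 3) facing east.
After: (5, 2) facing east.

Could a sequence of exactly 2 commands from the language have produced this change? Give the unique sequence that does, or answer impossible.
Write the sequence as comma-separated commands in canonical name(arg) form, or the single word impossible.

strafe(right, 1), back(2)

key: heading stays E — no command in the sequence turns
from: (7, 3) facing east
[1] after strafe(right, 1): (7, 2) facing east
[2] after back(2): (5, 2) facing east
no other 2-command option fits: unique.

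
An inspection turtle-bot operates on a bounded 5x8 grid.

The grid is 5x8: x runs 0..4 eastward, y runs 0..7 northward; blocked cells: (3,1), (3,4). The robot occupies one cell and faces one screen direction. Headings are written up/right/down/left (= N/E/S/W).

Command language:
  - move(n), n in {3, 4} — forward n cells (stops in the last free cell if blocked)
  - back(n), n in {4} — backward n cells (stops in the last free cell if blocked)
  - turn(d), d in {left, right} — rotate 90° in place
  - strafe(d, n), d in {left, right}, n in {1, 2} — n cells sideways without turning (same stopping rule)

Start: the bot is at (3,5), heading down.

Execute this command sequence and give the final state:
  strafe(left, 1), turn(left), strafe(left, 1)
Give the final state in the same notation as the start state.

start: at (3,5), heading down
1. strafe(left, 1) → at (4,5), heading down
2. turn(left) → at (4,5), heading right
3. strafe(left, 1) → at (4,6), heading right

at (4,6), heading right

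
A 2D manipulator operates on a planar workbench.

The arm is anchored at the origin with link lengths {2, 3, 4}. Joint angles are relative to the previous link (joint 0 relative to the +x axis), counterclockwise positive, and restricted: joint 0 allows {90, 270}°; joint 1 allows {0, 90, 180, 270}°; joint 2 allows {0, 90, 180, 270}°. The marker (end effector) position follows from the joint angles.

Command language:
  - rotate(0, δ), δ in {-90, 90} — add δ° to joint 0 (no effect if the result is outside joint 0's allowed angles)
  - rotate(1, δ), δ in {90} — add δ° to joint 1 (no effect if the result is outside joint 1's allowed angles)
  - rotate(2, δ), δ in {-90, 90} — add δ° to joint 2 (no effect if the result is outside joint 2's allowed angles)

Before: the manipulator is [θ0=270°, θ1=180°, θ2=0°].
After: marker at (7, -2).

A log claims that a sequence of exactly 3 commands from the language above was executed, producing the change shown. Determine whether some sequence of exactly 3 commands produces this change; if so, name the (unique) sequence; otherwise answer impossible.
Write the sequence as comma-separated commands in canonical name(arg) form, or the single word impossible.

rotate(1, 90), rotate(1, 90), rotate(1, 90)

initial: [θ0=270°, θ1=180°, θ2=0°]
[1] after rotate(1, 90): [θ0=270°, θ1=270°, θ2=0°]
[2] after rotate(1, 90): [θ0=270°, θ1=0°, θ2=0°]
[3] after rotate(1, 90): [θ0=270°, θ1=90°, θ2=0°]
no rival 3-sequence matches.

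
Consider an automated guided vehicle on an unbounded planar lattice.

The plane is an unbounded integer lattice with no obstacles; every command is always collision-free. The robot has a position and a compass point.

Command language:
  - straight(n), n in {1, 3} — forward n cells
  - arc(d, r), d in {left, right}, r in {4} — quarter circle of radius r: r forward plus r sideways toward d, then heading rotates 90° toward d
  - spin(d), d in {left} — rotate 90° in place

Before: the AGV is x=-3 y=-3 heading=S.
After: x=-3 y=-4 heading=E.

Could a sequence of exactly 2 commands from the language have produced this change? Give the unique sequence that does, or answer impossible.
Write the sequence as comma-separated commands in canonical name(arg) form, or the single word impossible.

straight(1), spin(left)

key: position moved to (-3,-4) AND the heading swung to E — translation plus rotation needed
t0: x=-3 y=-3 heading=S
[1] after straight(1): x=-3 y=-4 heading=S
[2] after spin(left): x=-3 y=-4 heading=E
no other 2-command option fits: unique.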